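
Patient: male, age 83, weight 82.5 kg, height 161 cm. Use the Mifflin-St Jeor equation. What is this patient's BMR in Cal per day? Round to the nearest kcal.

Mifflin-St Jeor (male): BMR = 10(82.5) + 6.25(161) − 5(83) + 5 = 825 + 1006.25 − 415 + 5 = 1421.25 kcal/day.

1421 Cal per day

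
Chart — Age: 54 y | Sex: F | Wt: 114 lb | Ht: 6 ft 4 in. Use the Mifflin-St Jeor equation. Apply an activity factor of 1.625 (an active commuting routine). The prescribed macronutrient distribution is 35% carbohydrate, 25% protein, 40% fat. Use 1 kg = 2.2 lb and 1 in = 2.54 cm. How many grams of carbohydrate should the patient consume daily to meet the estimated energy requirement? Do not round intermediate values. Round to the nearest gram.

184 g/day

Convert to metric: weight = 114 ÷ 2.2 = 51.8182 kg; height = (6×12 + 4) × 2.54 = 76 × 2.54 = 193.04 cm.
Mifflin-St Jeor (female): BMR = 10(51.8182) + 6.25(193.04) − 5(54) − 161 = 518.1818 + 1206.5 − 270 − 161 = 1293.6818 kcal/day.
TEE = 1293.6818 × 1.625 = 2102.233 kcal/day.
Carbohydrate energy = 35% × 2102.233 = 735.7815 kcal.
Carbohydrate = 735.7815 ÷ 4 kcal/g = 183.9454 g.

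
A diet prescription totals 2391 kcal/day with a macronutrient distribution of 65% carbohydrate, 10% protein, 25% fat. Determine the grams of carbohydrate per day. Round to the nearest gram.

389 g/day

Carbohydrate energy = 65% × 2391 = 1554.15 kcal.
At 4 kcal/g: 1554.15 ÷ 4 = 388.5375 g.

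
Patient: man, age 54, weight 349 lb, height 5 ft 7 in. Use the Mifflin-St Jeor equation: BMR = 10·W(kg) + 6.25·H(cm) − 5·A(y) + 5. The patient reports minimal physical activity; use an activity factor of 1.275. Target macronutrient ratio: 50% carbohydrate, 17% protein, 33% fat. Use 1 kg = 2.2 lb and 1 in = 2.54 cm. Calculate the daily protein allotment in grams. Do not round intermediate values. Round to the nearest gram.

Convert to metric: weight = 349 ÷ 2.2 = 158.6364 kg; height = (5×12 + 7) × 2.54 = 67 × 2.54 = 170.18 cm.
Mifflin-St Jeor (male): BMR = 10(158.6364) + 6.25(170.18) − 5(54) + 5 = 1586.3636 + 1063.625 − 270 + 5 = 2384.9886 kcal/day.
TEE = 2384.9886 × 1.275 = 3040.8605 kcal/day.
Protein energy = 17% × 3040.8605 = 516.9463 kcal.
Protein = 516.9463 ÷ 4 kcal/g = 129.2366 g.

129 g/day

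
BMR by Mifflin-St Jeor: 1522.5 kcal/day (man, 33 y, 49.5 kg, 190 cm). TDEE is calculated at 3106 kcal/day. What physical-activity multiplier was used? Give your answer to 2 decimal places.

2.04

Activity factor = TEE ÷ BMR = 3106 ÷ 1522.5 = 2.04.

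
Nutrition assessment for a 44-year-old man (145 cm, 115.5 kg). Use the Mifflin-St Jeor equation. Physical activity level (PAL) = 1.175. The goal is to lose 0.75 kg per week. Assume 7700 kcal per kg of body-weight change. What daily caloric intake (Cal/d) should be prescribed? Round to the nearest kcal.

1344 Cal/d

Mifflin-St Jeor (male): BMR = 10(115.5) + 6.25(145) − 5(44) + 5 = 1155 + 906.25 − 220 + 5 = 1846.25 kcal/day.
TEE = 1846.25 × 1.175 = 2169.3438 kcal/day.
Required daily deficit = 0.75 × 7700 ÷ 7 = 825 kcal/day.
Target intake = 2169.3438 − 825 = 1344.3438 kcal/day.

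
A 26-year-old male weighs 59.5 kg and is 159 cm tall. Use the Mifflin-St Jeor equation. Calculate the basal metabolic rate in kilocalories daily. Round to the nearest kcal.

1464 kilocalories daily

Mifflin-St Jeor (male): BMR = 10(59.5) + 6.25(159) − 5(26) + 5 = 595 + 993.75 − 130 + 5 = 1463.75 kcal/day.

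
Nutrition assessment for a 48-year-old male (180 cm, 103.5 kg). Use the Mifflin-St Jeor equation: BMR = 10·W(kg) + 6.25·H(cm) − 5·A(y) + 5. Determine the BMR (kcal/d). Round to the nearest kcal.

1925 kcal/d

Mifflin-St Jeor (male): BMR = 10(103.5) + 6.25(180) − 5(48) + 5 = 1035 + 1125 − 240 + 5 = 1925 kcal/day.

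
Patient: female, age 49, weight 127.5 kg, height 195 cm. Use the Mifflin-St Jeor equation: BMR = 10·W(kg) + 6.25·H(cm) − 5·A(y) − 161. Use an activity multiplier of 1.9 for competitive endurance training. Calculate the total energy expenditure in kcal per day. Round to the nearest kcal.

3967 kcal per day

Mifflin-St Jeor (female): BMR = 10(127.5) + 6.25(195) − 5(49) − 161 = 1275 + 1218.75 − 245 − 161 = 2087.75 kcal/day.
TEE = BMR × activity factor = 2087.75 × 1.9 = 3966.725 kcal/day.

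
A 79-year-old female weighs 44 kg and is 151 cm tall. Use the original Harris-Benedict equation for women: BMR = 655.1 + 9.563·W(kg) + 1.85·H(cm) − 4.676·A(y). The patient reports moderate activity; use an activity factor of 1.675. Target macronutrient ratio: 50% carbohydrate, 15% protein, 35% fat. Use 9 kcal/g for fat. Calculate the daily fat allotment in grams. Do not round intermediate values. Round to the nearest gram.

64 g/day

Harris-Benedict: BMR = 655.1 + 9.563(44) + 1.85(151) − 4.676(79) = 985.818 kcal/day.
TEE = 985.818 × 1.675 = 1651.2452 kcal/day.
Fat energy = 35% × 1651.2452 = 577.9358 kcal.
Fat = 577.9358 ÷ 9 kcal/g = 64.2151 g.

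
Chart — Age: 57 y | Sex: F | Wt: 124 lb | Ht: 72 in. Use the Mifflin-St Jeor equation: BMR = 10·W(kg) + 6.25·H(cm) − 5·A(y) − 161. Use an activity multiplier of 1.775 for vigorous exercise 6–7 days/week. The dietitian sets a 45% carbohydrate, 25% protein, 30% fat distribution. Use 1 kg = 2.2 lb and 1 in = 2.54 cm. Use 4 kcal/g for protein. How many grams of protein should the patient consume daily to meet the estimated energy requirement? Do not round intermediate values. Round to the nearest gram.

140 g/day

Convert to metric: weight = 124 ÷ 2.2 = 56.3636 kg; height = 72 × 2.54 = 182.88 cm.
Mifflin-St Jeor (female): BMR = 10(56.3636) + 6.25(182.88) − 5(57) − 161 = 563.6364 + 1143 − 285 − 161 = 1260.6364 kcal/day.
TEE = 1260.6364 × 1.775 = 2237.6295 kcal/day.
Protein energy = 25% × 2237.6295 = 559.4074 kcal.
Protein = 559.4074 ÷ 4 kcal/g = 139.8518 g.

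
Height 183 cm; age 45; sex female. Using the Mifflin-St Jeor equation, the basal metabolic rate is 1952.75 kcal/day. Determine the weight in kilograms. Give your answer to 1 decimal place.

119.5 kg

1952.75 = 10·W + 6.25(183) − 5(45) − 161
10·W = 1952.75 − 757.75 = 1195, so W = 119.5 kg.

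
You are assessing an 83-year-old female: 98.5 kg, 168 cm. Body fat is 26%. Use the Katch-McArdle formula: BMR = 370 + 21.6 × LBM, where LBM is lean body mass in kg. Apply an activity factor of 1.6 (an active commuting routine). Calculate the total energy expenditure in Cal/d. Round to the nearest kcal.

LBM = 98.5 × (1 − 0.26) = 72.89 kg. Katch-McArdle: BMR = 370 + 21.6 × 72.89 = 1944.424 kcal/day.
TEE = BMR × activity factor = 1944.424 × 1.6 = 3111.0784 kcal/day.

3111 Cal/d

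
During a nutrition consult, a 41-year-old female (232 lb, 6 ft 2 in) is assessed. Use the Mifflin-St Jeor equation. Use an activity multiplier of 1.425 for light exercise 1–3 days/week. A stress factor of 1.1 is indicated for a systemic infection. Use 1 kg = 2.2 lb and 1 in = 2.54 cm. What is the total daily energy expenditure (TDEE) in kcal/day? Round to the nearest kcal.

2921 kcal/day

Convert to metric: weight = 232 ÷ 2.2 = 105.4545 kg; height = (6×12 + 2) × 2.54 = 74 × 2.54 = 187.96 cm.
Mifflin-St Jeor (female): BMR = 10(105.4545) + 6.25(187.96) − 5(41) − 161 = 1054.5455 + 1174.75 − 205 − 161 = 1863.2955 kcal/day.
TEE = BMR × activity factor = 1863.2955 × 1.425 = 2655.196 kcal/day.
Apply stress factor: 2655.196 × 1.1 = 2920.7156 kcal/day.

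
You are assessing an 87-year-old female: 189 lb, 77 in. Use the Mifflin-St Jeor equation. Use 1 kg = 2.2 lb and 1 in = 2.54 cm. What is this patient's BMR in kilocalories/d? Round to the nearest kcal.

Convert to metric: weight = 189 ÷ 2.2 = 85.9091 kg; height = 77 × 2.54 = 195.58 cm.
Mifflin-St Jeor (female): BMR = 10(85.9091) + 6.25(195.58) − 5(87) − 161 = 859.0909 + 1222.375 − 435 − 161 = 1485.4659 kcal/day.

1485 kilocalories/d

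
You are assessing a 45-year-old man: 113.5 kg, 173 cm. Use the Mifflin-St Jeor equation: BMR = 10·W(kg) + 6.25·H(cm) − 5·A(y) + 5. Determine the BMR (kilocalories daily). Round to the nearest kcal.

Mifflin-St Jeor (male): BMR = 10(113.5) + 6.25(173) − 5(45) + 5 = 1135 + 1081.25 − 225 + 5 = 1996.25 kcal/day.

1996 kilocalories daily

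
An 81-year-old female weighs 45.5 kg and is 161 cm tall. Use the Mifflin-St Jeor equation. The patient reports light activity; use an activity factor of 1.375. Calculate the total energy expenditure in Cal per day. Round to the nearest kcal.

1231 Cal per day

Mifflin-St Jeor (female): BMR = 10(45.5) + 6.25(161) − 5(81) − 161 = 455 + 1006.25 − 405 − 161 = 895.25 kcal/day.
TEE = BMR × activity factor = 895.25 × 1.375 = 1230.9688 kcal/day.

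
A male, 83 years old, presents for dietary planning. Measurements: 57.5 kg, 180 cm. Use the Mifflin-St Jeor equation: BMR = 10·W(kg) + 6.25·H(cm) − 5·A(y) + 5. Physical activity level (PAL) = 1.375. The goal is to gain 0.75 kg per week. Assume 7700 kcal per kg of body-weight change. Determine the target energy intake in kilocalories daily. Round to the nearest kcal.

2599 kilocalories daily

Mifflin-St Jeor (male): BMR = 10(57.5) + 6.25(180) − 5(83) + 5 = 575 + 1125 − 415 + 5 = 1290 kcal/day.
TEE = 1290 × 1.375 = 1773.75 kcal/day.
Required daily surplus = 0.75 × 7700 ÷ 7 = 825 kcal/day.
Target intake = 1773.75 + 825 = 2598.75 kcal/day.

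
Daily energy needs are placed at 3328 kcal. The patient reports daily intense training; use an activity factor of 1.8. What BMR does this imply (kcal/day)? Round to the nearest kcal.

BMR = TEE ÷ activity factor = 3328 ÷ 1.8 = 1848.8889 kcal/day.

1849 kcal/day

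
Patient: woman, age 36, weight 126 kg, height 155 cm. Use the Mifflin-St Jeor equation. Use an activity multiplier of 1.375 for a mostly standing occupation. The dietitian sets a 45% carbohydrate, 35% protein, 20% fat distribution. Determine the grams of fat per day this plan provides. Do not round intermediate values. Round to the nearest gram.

58 g/day

Mifflin-St Jeor (female): BMR = 10(126) + 6.25(155) − 5(36) − 161 = 1260 + 968.75 − 180 − 161 = 1887.75 kcal/day.
TEE = 1887.75 × 1.375 = 2595.6563 kcal/day.
Fat energy = 20% × 2595.6563 = 519.1313 kcal.
Fat = 519.1313 ÷ 9 kcal/g = 57.6813 g.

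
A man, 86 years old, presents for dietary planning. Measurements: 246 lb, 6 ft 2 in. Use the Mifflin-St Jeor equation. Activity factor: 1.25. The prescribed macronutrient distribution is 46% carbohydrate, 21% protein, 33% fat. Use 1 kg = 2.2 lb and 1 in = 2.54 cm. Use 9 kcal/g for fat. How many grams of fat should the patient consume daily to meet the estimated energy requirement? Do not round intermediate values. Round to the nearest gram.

Convert to metric: weight = 246 ÷ 2.2 = 111.8182 kg; height = (6×12 + 2) × 2.54 = 74 × 2.54 = 187.96 cm.
Mifflin-St Jeor (male): BMR = 10(111.8182) + 6.25(187.96) − 5(86) + 5 = 1118.1818 + 1174.75 − 430 + 5 = 1867.9318 kcal/day.
TEE = 1867.9318 × 1.25 = 2334.9148 kcal/day.
Fat energy = 33% × 2334.9148 = 770.5219 kcal.
Fat = 770.5219 ÷ 9 kcal/g = 85.6135 g.

86 g/day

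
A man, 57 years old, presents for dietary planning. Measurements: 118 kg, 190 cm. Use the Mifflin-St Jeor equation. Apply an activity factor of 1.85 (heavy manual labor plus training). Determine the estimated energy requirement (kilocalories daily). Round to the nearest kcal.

3862 kilocalories daily

Mifflin-St Jeor (male): BMR = 10(118) + 6.25(190) − 5(57) + 5 = 1180 + 1187.5 − 285 + 5 = 2087.5 kcal/day.
TEE = BMR × activity factor = 2087.5 × 1.85 = 3861.875 kcal/day.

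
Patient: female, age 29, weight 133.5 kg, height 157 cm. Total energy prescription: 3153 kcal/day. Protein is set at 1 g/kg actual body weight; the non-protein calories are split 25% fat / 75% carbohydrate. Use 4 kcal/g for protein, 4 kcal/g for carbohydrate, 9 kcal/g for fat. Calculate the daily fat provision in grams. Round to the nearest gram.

Protein = 1 × 133.5 = 133.5 g → 133.5 × 4 = 534 kcal.
Non-protein calories = 3153 − 534 = 2619 kcal.
Fat: 25% × 2619 = 654.75 kcal; carbohydrate: 1964.25 kcal.
Fat: 654.75 kcal ÷ 9 kcal/g = 72.75 g.

73 g/day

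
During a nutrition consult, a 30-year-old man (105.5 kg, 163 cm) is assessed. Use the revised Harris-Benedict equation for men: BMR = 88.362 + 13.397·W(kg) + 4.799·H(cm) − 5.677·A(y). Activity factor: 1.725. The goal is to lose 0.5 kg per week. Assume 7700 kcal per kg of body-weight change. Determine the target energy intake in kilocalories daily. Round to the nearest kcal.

Harris-Benedict: BMR = 88.362 + 13.397(105.5) + 4.799(163) − 5.677(30) = 2113.6725 kcal/day.
TEE = 2113.6725 × 1.725 = 3646.0851 kcal/day.
Required daily deficit = 0.5 × 7700 ÷ 7 = 550 kcal/day.
Target intake = 3646.0851 − 550 = 3096.0851 kcal/day.

3096 kilocalories daily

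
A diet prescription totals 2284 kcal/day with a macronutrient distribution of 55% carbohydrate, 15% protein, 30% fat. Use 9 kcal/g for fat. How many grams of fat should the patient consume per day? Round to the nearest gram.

Fat energy = 30% × 2284 = 685.2 kcal.
At 9 kcal/g: 685.2 ÷ 9 = 76.1333 g.

76 g/day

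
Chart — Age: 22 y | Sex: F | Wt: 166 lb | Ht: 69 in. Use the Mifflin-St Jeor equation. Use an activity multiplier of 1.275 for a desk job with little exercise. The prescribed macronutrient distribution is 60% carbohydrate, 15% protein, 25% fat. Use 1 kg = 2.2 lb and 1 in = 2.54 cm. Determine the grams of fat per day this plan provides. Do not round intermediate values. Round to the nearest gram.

Convert to metric: weight = 166 ÷ 2.2 = 75.4545 kg; height = 69 × 2.54 = 175.26 cm.
Mifflin-St Jeor (female): BMR = 10(75.4545) + 6.25(175.26) − 5(22) − 161 = 754.5455 + 1095.375 − 110 − 161 = 1578.9205 kcal/day.
TEE = 1578.9205 × 1.275 = 2013.1236 kcal/day.
Fat energy = 25% × 2013.1236 = 503.2809 kcal.
Fat = 503.2809 ÷ 9 kcal/g = 55.9201 g.

56 g/day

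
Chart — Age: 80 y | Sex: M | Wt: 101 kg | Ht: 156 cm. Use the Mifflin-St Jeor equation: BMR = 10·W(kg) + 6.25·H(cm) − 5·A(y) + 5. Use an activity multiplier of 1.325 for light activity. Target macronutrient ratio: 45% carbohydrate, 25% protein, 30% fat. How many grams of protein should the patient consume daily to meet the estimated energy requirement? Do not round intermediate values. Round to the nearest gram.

Mifflin-St Jeor (male): BMR = 10(101) + 6.25(156) − 5(80) + 5 = 1010 + 975 − 400 + 5 = 1590 kcal/day.
TEE = 1590 × 1.325 = 2106.75 kcal/day.
Protein energy = 25% × 2106.75 = 526.6875 kcal.
Protein = 526.6875 ÷ 4 kcal/g = 131.6719 g.

132 g/day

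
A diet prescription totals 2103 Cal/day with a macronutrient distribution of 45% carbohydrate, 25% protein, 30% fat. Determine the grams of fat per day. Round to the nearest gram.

70 g/day

Fat energy = 30% × 2103 = 630.9 kcal.
At 9 kcal/g: 630.9 ÷ 9 = 70.1 g.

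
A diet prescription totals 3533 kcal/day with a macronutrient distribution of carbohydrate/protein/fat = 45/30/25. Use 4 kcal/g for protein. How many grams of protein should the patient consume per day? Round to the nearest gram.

265 g/day

Protein energy = 30% × 3533 = 1059.9 kcal.
At 4 kcal/g: 1059.9 ÷ 4 = 264.975 g.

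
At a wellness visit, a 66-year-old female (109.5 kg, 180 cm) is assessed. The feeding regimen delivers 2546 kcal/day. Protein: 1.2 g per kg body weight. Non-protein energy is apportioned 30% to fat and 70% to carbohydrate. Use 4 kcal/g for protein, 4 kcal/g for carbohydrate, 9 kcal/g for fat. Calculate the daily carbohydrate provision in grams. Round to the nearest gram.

354 g/day

Protein = 1.2 × 109.5 = 131.4 g → 131.4 × 4 = 525.6 kcal.
Non-protein calories = 2546 − 525.6 = 2020.4 kcal.
Fat: 30% × 2020.4 = 606.12 kcal; carbohydrate: 1414.28 kcal.
Carbohydrate: 1414.28 kcal ÷ 4 kcal/g = 353.57 g.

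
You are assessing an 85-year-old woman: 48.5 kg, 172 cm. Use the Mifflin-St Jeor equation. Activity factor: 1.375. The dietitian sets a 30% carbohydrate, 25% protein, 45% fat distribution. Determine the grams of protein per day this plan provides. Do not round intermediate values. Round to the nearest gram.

84 g/day

Mifflin-St Jeor (female): BMR = 10(48.5) + 6.25(172) − 5(85) − 161 = 485 + 1075 − 425 − 161 = 974 kcal/day.
TEE = 974 × 1.375 = 1339.25 kcal/day.
Protein energy = 25% × 1339.25 = 334.8125 kcal.
Protein = 334.8125 ÷ 4 kcal/g = 83.7031 g.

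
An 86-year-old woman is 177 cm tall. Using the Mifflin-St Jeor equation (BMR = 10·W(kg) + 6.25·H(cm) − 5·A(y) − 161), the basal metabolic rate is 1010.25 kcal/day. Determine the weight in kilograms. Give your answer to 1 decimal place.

49.5 kg

1010.25 = 10·W + 6.25(177) − 5(86) − 161
10·W = 1010.25 − 515.25 = 495, so W = 49.5 kg.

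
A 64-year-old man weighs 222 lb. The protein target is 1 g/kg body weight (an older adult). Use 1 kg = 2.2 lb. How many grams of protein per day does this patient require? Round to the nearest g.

101 g/day

Weight in kg = 222 ÷ 2.2 = 100.9091 kg.
Protein = 1 g/kg × 100.9091 kg = 100.9091 g/day.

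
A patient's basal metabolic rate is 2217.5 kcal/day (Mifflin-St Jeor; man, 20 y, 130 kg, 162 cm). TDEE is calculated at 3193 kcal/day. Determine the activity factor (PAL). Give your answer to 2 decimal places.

Activity factor = TEE ÷ BMR = 3193 ÷ 2217.5 = 1.44.

1.44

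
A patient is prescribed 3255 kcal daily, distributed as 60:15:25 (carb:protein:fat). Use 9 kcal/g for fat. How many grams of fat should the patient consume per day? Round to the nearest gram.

90 g/day

Fat energy = 25% × 3255 = 813.75 kcal.
At 9 kcal/g: 813.75 ÷ 9 = 90.4167 g.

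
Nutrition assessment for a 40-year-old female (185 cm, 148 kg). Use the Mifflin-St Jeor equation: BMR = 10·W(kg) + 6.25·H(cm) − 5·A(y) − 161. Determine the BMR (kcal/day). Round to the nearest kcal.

Mifflin-St Jeor (female): BMR = 10(148) + 6.25(185) − 5(40) − 161 = 1480 + 1156.25 − 200 − 161 = 2275.25 kcal/day.

2275 kcal/day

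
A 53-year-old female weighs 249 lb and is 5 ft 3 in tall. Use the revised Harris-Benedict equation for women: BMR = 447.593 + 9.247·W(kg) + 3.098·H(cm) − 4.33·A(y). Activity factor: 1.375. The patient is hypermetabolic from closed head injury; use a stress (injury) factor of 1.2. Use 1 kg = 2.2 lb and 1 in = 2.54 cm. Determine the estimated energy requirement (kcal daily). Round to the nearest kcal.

2905 kcal daily

Convert to metric: weight = 249 ÷ 2.2 = 113.1818 kg; height = (5×12 + 3) × 2.54 = 63 × 2.54 = 160.02 cm.
Harris-Benedict: BMR = 447.593 + 9.247(113.1818) + 3.098(160.02) − 4.33(53) = 1760.4372 kcal/day.
TEE = BMR × activity factor = 1760.4372 × 1.375 = 2420.6012 kcal/day.
Apply stress factor: 2420.6012 × 1.2 = 2904.7214 kcal/day.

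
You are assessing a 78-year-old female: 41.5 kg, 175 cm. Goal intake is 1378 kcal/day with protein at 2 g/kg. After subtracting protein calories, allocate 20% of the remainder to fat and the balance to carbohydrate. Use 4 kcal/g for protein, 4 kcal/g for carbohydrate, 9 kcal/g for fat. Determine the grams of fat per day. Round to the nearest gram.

Protein = 2 × 41.5 = 83 g → 83 × 4 = 332 kcal.
Non-protein calories = 1378 − 332 = 1046 kcal.
Fat: 20% × 1046 = 209.2 kcal; carbohydrate: 836.8 kcal.
Fat: 209.2 kcal ÷ 9 kcal/g = 23.2444 g.

23 g/day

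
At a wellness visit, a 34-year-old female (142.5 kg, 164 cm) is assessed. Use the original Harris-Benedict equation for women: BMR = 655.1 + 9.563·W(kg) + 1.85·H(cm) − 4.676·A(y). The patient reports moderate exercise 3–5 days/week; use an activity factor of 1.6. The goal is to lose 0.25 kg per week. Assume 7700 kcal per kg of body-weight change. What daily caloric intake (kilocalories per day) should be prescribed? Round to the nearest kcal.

Harris-Benedict: BMR = 655.1 + 9.563(142.5) + 1.85(164) − 4.676(34) = 2162.2435 kcal/day.
TEE = 2162.2435 × 1.6 = 3459.5896 kcal/day.
Required daily deficit = 0.25 × 7700 ÷ 7 = 275 kcal/day.
Target intake = 3459.5896 − 275 = 3184.5896 kcal/day.

3185 kilocalories per day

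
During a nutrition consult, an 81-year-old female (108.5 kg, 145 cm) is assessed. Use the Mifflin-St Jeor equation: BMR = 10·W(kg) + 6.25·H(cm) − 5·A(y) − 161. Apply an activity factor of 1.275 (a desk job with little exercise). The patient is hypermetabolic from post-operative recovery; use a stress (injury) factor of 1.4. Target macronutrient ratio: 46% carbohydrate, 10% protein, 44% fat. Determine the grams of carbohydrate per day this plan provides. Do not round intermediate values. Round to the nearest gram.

293 g/day

Mifflin-St Jeor (female): BMR = 10(108.5) + 6.25(145) − 5(81) − 161 = 1085 + 906.25 − 405 − 161 = 1425.25 kcal/day.
TEE = 1425.25 × 1.275 = 1817.1938 kcal/day.
With stress factor 1.4: 1817.1938 × 1.4 = 2544.0713 kcal/day.
Carbohydrate energy = 46% × 2544.0713 = 1170.2728 kcal.
Carbohydrate = 1170.2728 ÷ 4 kcal/g = 292.5682 g.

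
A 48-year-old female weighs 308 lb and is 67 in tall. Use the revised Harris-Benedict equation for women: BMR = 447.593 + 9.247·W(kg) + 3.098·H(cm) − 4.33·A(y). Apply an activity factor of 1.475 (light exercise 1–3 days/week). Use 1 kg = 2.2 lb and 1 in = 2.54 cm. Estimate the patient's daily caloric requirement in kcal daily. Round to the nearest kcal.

3041 kcal daily

Convert to metric: weight = 308 ÷ 2.2 = 140 kg; height = 67 × 2.54 = 170.18 cm.
Harris-Benedict: BMR = 447.593 + 9.247(140) + 3.098(170.18) − 4.33(48) = 2061.5506 kcal/day.
TEE = BMR × activity factor = 2061.5506 × 1.475 = 3040.7872 kcal/day.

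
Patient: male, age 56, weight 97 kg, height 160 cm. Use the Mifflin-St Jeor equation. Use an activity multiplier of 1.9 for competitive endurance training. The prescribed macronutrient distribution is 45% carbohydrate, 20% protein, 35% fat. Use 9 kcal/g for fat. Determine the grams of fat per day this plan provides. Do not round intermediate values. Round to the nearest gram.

Mifflin-St Jeor (male): BMR = 10(97) + 6.25(160) − 5(56) + 5 = 970 + 1000 − 280 + 5 = 1695 kcal/day.
TEE = 1695 × 1.9 = 3220.5 kcal/day.
Fat energy = 35% × 3220.5 = 1127.175 kcal.
Fat = 1127.175 ÷ 9 kcal/g = 125.2417 g.

125 g/day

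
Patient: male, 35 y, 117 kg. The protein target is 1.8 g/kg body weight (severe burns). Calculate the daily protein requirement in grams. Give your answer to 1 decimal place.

210.6 g/day

Protein = 1.8 g/kg × 117 kg = 210.6 g/day.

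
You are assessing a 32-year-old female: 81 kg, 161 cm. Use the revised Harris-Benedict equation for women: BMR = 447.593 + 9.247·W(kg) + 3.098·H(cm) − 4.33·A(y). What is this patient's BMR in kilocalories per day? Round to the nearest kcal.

1557 kilocalories per day

Harris-Benedict: BMR = 447.593 + 9.247(81) + 3.098(161) − 4.33(32) = 1556.818 kcal/day.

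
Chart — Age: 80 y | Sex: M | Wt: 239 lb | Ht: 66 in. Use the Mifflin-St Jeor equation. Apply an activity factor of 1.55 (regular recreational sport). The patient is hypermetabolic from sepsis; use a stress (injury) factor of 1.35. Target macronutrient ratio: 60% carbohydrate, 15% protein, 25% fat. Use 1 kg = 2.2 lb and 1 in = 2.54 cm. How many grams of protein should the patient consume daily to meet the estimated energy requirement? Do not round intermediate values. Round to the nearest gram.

Convert to metric: weight = 239 ÷ 2.2 = 108.6364 kg; height = 66 × 2.54 = 167.64 cm.
Mifflin-St Jeor (male): BMR = 10(108.6364) + 6.25(167.64) − 5(80) + 5 = 1086.3636 + 1047.75 − 400 + 5 = 1739.1136 kcal/day.
TEE = 1739.1136 × 1.55 = 2695.6261 kcal/day.
With stress factor 1.35: 2695.6261 × 1.35 = 3639.0953 kcal/day.
Protein energy = 15% × 3639.0953 = 545.8643 kcal.
Protein = 545.8643 ÷ 4 kcal/g = 136.4661 g.

136 g/day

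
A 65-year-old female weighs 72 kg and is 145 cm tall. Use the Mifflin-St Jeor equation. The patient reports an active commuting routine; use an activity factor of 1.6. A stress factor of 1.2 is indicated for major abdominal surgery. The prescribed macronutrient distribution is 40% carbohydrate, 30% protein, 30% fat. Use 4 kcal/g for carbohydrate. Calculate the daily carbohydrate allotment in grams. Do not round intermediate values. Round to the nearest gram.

219 g/day

Mifflin-St Jeor (female): BMR = 10(72) + 6.25(145) − 5(65) − 161 = 720 + 906.25 − 325 − 161 = 1140.25 kcal/day.
TEE = 1140.25 × 1.6 = 1824.4 kcal/day.
With stress factor 1.2: 1824.4 × 1.2 = 2189.28 kcal/day.
Carbohydrate energy = 40% × 2189.28 = 875.712 kcal.
Carbohydrate = 875.712 ÷ 4 kcal/g = 218.928 g.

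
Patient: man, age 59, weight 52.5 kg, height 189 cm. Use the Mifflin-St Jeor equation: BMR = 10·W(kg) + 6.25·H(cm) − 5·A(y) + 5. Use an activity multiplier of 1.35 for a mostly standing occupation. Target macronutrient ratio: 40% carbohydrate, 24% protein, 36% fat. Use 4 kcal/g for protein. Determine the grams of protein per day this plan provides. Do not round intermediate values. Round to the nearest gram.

115 g/day

Mifflin-St Jeor (male): BMR = 10(52.5) + 6.25(189) − 5(59) + 5 = 525 + 1181.25 − 295 + 5 = 1416.25 kcal/day.
TEE = 1416.25 × 1.35 = 1911.9375 kcal/day.
Protein energy = 24% × 1911.9375 = 458.865 kcal.
Protein = 458.865 ÷ 4 kcal/g = 114.7163 g.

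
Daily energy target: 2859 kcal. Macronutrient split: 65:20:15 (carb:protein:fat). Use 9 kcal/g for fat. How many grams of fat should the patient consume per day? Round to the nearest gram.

48 g/day

Fat energy = 15% × 2859 = 428.85 kcal.
At 9 kcal/g: 428.85 ÷ 9 = 47.65 g.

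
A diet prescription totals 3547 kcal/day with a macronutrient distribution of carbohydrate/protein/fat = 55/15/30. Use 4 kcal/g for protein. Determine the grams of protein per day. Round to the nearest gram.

Protein energy = 15% × 3547 = 532.05 kcal.
At 4 kcal/g: 532.05 ÷ 4 = 133.0125 g.

133 g/day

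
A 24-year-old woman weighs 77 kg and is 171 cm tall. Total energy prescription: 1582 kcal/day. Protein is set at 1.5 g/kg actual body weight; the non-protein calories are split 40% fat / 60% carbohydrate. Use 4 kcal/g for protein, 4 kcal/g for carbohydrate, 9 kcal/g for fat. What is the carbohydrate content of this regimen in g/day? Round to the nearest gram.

168 g/day

Protein = 1.5 × 77 = 115.5 g → 115.5 × 4 = 462 kcal.
Non-protein calories = 1582 − 462 = 1120 kcal.
Fat: 40% × 1120 = 448 kcal; carbohydrate: 672 kcal.
Carbohydrate: 672 kcal ÷ 4 kcal/g = 168 g.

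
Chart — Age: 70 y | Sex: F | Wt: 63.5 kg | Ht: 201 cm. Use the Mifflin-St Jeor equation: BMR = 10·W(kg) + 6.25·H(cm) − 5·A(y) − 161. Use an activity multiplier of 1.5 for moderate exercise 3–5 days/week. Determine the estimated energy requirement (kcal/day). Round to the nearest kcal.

Mifflin-St Jeor (female): BMR = 10(63.5) + 6.25(201) − 5(70) − 161 = 635 + 1256.25 − 350 − 161 = 1380.25 kcal/day.
TEE = BMR × activity factor = 1380.25 × 1.5 = 2070.375 kcal/day.

2070 kcal/day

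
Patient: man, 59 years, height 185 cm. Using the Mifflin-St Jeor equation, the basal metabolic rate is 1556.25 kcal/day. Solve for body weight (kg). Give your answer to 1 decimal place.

69.0 kg

1556.25 = 10·W + 6.25(185) − 5(59) + 5
10·W = 1556.25 − 866.25 = 690, so W = 69 kg.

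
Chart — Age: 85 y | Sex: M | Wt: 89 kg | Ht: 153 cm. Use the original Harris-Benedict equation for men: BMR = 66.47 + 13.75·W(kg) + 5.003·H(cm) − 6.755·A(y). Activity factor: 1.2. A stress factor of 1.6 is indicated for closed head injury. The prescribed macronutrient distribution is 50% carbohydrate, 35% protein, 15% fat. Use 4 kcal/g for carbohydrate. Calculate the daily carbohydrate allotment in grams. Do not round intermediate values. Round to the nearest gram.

356 g/day

Harris-Benedict: BMR = 66.47 + 13.75(89) + 5.003(153) − 6.755(85) = 1481.504 kcal/day.
TEE = 1481.504 × 1.2 = 1777.8048 kcal/day.
With stress factor 1.6: 1777.8048 × 1.6 = 2844.4877 kcal/day.
Carbohydrate energy = 50% × 2844.4877 = 1422.2438 kcal.
Carbohydrate = 1422.2438 ÷ 4 kcal/g = 355.561 g.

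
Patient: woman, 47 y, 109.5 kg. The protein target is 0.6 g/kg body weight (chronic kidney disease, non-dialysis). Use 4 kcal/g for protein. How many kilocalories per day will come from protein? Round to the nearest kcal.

Protein = 0.6 g/kg × 109.5 kg = 65.7 g/day.
Protein energy = 65.7 g × 4 kcal/g = 262.8 kcal/day.

263 kcal/day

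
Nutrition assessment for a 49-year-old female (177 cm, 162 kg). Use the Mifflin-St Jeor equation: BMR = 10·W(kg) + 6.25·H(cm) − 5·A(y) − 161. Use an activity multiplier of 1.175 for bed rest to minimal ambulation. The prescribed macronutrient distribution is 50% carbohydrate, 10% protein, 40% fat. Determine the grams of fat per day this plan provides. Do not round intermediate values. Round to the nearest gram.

121 g/day

Mifflin-St Jeor (female): BMR = 10(162) + 6.25(177) − 5(49) − 161 = 1620 + 1106.25 − 245 − 161 = 2320.25 kcal/day.
TEE = 2320.25 × 1.175 = 2726.2938 kcal/day.
Fat energy = 40% × 2726.2938 = 1090.5175 kcal.
Fat = 1090.5175 ÷ 9 kcal/g = 121.1686 g.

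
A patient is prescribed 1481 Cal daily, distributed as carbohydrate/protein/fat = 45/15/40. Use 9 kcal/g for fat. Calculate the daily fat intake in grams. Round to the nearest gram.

Fat energy = 40% × 1481 = 592.4 kcal.
At 9 kcal/g: 592.4 ÷ 9 = 65.8222 g.

66 g/day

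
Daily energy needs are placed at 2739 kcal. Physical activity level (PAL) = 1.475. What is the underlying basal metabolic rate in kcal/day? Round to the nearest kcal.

BMR = TEE ÷ activity factor = 2739 ÷ 1.475 = 1856.9492 kcal/day.

1857 kcal/day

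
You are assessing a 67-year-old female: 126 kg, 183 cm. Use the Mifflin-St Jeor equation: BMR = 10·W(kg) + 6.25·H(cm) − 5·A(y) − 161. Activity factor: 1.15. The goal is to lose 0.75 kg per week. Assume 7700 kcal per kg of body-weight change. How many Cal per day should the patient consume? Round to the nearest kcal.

1369 Cal per day

Mifflin-St Jeor (female): BMR = 10(126) + 6.25(183) − 5(67) − 161 = 1260 + 1143.75 − 335 − 161 = 1907.75 kcal/day.
TEE = 1907.75 × 1.15 = 2193.9125 kcal/day.
Required daily deficit = 0.75 × 7700 ÷ 7 = 825 kcal/day.
Target intake = 2193.9125 − 825 = 1368.9125 kcal/day.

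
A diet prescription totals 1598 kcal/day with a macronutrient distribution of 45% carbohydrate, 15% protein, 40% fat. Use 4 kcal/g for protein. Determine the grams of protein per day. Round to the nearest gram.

Protein energy = 15% × 1598 = 239.7 kcal.
At 4 kcal/g: 239.7 ÷ 4 = 59.925 g.

60 g/day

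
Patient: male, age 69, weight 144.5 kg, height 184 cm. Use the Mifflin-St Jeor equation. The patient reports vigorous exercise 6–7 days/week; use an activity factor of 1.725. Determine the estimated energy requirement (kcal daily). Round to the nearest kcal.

Mifflin-St Jeor (male): BMR = 10(144.5) + 6.25(184) − 5(69) + 5 = 1445 + 1150 − 345 + 5 = 2255 kcal/day.
TEE = BMR × activity factor = 2255 × 1.725 = 3889.875 kcal/day.

3890 kcal daily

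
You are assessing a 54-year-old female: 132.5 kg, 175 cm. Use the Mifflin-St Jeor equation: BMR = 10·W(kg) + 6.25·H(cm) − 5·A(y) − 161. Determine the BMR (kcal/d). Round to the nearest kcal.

Mifflin-St Jeor (female): BMR = 10(132.5) + 6.25(175) − 5(54) − 161 = 1325 + 1093.75 − 270 − 161 = 1987.75 kcal/day.

1988 kcal/d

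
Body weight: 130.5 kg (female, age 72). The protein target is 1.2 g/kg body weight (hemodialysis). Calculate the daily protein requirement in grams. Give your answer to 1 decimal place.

Protein = 1.2 g/kg × 130.5 kg = 156.6 g/day.

156.6 g/day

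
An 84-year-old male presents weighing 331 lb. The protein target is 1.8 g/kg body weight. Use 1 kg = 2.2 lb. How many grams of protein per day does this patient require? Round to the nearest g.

Weight in kg = 331 ÷ 2.2 = 150.4545 kg.
Protein = 1.8 g/kg × 150.4545 kg = 270.8182 g/day.

271 g/day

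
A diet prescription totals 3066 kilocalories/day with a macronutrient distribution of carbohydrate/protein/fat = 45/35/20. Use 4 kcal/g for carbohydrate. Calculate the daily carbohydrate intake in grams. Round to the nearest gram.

345 g/day

Carbohydrate energy = 45% × 3066 = 1379.7 kcal.
At 4 kcal/g: 1379.7 ÷ 4 = 344.925 g.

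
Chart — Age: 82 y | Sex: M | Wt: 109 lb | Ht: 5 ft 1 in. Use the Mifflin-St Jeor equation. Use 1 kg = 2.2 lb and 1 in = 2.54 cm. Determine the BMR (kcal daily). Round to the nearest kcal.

1059 kcal daily

Convert to metric: weight = 109 ÷ 2.2 = 49.5455 kg; height = (5×12 + 1) × 2.54 = 61 × 2.54 = 154.94 cm.
Mifflin-St Jeor (male): BMR = 10(49.5455) + 6.25(154.94) − 5(82) + 5 = 495.4545 + 968.375 − 410 + 5 = 1058.8295 kcal/day.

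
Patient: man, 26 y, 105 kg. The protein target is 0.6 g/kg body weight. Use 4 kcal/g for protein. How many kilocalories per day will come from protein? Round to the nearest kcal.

252 kcal/day

Protein = 0.6 g/kg × 105 kg = 63 g/day.
Protein energy = 63 g × 4 kcal/g = 252 kcal/day.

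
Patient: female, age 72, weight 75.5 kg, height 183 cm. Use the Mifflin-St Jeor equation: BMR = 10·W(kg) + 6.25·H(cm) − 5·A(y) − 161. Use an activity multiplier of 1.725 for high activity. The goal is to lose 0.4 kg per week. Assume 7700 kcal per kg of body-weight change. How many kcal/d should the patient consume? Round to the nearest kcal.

1937 kcal/d

Mifflin-St Jeor (female): BMR = 10(75.5) + 6.25(183) − 5(72) − 161 = 755 + 1143.75 − 360 − 161 = 1377.75 kcal/day.
TEE = 1377.75 × 1.725 = 2376.6188 kcal/day.
Required daily deficit = 0.4 × 7700 ÷ 7 = 440 kcal/day.
Target intake = 2376.6188 − 440 = 1936.6188 kcal/day.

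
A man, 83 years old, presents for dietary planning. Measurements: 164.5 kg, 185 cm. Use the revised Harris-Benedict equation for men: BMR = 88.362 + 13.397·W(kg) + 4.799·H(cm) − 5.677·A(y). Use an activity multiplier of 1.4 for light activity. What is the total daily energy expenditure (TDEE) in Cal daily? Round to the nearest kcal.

Harris-Benedict: BMR = 88.362 + 13.397(164.5) + 4.799(185) − 5.677(83) = 2708.7925 kcal/day.
TEE = BMR × activity factor = 2708.7925 × 1.4 = 3792.3095 kcal/day.

3792 Cal daily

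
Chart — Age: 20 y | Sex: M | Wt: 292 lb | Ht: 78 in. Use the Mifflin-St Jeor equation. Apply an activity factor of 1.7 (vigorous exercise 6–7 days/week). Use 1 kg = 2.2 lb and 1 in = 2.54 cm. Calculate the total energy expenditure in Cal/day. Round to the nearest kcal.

Convert to metric: weight = 292 ÷ 2.2 = 132.7273 kg; height = 78 × 2.54 = 198.12 cm.
Mifflin-St Jeor (male): BMR = 10(132.7273) + 6.25(198.12) − 5(20) + 5 = 1327.2727 + 1238.25 − 100 + 5 = 2470.5227 kcal/day.
TEE = BMR × activity factor = 2470.5227 × 1.7 = 4199.8886 kcal/day.

4200 Cal/day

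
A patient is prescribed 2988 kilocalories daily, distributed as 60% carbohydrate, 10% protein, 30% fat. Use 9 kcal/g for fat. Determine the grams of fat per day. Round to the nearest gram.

100 g/day

Fat energy = 30% × 2988 = 896.4 kcal.
At 9 kcal/g: 896.4 ÷ 9 = 99.6 g.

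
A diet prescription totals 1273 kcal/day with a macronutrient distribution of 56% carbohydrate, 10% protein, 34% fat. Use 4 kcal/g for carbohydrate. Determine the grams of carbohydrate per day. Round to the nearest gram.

178 g/day

Carbohydrate energy = 56% × 1273 = 712.88 kcal.
At 4 kcal/g: 712.88 ÷ 4 = 178.22 g.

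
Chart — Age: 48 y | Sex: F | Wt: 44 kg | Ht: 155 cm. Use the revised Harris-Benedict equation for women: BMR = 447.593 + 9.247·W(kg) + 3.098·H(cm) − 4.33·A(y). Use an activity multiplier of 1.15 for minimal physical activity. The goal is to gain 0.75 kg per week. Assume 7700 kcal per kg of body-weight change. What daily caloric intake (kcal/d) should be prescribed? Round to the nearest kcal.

Harris-Benedict: BMR = 447.593 + 9.247(44) + 3.098(155) − 4.33(48) = 1126.811 kcal/day.
TEE = 1126.811 × 1.15 = 1295.8327 kcal/day.
Required daily surplus = 0.75 × 7700 ÷ 7 = 825 kcal/day.
Target intake = 1295.8327 + 825 = 2120.8327 kcal/day.

2121 kcal/d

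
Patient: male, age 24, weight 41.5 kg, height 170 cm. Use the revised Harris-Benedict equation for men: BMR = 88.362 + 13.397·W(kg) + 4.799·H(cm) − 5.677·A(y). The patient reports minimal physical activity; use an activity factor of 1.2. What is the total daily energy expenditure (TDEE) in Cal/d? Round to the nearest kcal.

1589 Cal/d

Harris-Benedict: BMR = 88.362 + 13.397(41.5) + 4.799(170) − 5.677(24) = 1323.9195 kcal/day.
TEE = BMR × activity factor = 1323.9195 × 1.2 = 1588.7034 kcal/day.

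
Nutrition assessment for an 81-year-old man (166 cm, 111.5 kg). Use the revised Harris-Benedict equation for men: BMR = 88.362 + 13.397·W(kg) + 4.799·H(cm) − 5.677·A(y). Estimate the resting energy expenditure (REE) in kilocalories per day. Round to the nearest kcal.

Harris-Benedict: BMR = 88.362 + 13.397(111.5) + 4.799(166) − 5.677(81) = 1918.9245 kcal/day.

1919 kilocalories per day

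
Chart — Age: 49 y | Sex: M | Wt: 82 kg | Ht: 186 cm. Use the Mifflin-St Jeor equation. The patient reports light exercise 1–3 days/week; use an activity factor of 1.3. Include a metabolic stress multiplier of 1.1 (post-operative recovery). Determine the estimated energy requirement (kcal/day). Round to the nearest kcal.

2492 kcal/day

Mifflin-St Jeor (male): BMR = 10(82) + 6.25(186) − 5(49) + 5 = 820 + 1162.5 − 245 + 5 = 1742.5 kcal/day.
TEE = BMR × activity factor = 1742.5 × 1.3 = 2265.25 kcal/day.
Apply stress factor: 2265.25 × 1.1 = 2491.775 kcal/day.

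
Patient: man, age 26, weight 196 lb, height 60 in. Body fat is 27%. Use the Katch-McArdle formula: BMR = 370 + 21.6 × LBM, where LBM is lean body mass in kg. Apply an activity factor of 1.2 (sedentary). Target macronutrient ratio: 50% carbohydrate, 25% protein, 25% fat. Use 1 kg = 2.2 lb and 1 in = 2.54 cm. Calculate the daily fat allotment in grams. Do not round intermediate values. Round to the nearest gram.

Convert to metric: weight = 196 ÷ 2.2 = 89.0909 kg; height = 60 × 2.54 = 152.4 cm.
LBM = 89.0909 × (1 − 0.27) = 65.0364 kg. Katch-McArdle: BMR = 370 + 21.6 × 65.0364 = 1774.7855 kcal/day.
TEE = 1774.7855 × 1.2 = 2129.7425 kcal/day.
Fat energy = 25% × 2129.7425 = 532.4356 kcal.
Fat = 532.4356 ÷ 9 kcal/g = 59.1595 g.

59 g/day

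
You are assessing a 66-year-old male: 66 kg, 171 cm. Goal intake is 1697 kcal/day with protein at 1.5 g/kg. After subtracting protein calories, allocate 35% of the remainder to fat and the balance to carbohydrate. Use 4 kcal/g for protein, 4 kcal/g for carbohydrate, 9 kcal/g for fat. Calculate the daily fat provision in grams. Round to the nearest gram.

51 g/day

Protein = 1.5 × 66 = 99 g → 99 × 4 = 396 kcal.
Non-protein calories = 1697 − 396 = 1301 kcal.
Fat: 35% × 1301 = 455.35 kcal; carbohydrate: 845.65 kcal.
Fat: 455.35 kcal ÷ 9 kcal/g = 50.5944 g.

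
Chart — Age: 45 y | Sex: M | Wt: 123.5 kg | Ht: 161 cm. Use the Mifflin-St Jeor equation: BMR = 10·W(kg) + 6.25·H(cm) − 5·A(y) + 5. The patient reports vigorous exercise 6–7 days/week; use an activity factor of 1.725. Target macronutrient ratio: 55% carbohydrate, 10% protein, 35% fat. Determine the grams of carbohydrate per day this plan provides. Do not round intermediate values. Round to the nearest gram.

Mifflin-St Jeor (male): BMR = 10(123.5) + 6.25(161) − 5(45) + 5 = 1235 + 1006.25 − 225 + 5 = 2021.25 kcal/day.
TEE = 2021.25 × 1.725 = 3486.6563 kcal/day.
Carbohydrate energy = 55% × 3486.6563 = 1917.6609 kcal.
Carbohydrate = 1917.6609 ÷ 4 kcal/g = 479.4152 g.

479 g/day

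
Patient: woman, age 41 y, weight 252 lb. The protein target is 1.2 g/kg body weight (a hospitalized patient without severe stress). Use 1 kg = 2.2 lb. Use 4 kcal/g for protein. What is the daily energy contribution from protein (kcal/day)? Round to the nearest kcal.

Weight in kg = 252 ÷ 2.2 = 114.5455 kg.
Protein = 1.2 g/kg × 114.5455 kg = 137.4545 g/day.
Protein energy = 137.4545 g × 4 kcal/g = 549.8182 kcal/day.

550 kcal/day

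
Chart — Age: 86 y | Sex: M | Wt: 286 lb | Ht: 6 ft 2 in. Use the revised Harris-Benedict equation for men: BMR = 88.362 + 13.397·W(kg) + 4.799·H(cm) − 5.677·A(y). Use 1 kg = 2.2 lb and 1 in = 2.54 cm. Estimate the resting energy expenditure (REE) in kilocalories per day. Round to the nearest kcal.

Convert to metric: weight = 286 ÷ 2.2 = 130 kg; height = (6×12 + 2) × 2.54 = 74 × 2.54 = 187.96 cm.
Harris-Benedict: BMR = 88.362 + 13.397(130) + 4.799(187.96) − 5.677(86) = 2243.77 kcal/day.

2244 kilocalories per day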